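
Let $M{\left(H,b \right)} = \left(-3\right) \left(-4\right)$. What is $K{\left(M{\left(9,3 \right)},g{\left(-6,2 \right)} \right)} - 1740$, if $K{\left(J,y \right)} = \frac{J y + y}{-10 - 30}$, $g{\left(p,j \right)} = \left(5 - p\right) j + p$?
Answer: $- \frac{8726}{5} \approx -1745.2$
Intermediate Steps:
$g{\left(p,j \right)} = p + j \left(5 - p\right)$ ($g{\left(p,j \right)} = j \left(5 - p\right) + p = p + j \left(5 - p\right)$)
$M{\left(H,b \right)} = 12$
$K{\left(J,y \right)} = - \frac{y}{40} - \frac{J y}{40}$ ($K{\left(J,y \right)} = \frac{y + J y}{-40} = \left(y + J y\right) \left(- \frac{1}{40}\right) = - \frac{y}{40} - \frac{J y}{40}$)
$K{\left(M{\left(9,3 \right)},g{\left(-6,2 \right)} \right)} - 1740 = - \frac{\left(-6 + 5 \cdot 2 - 2 \left(-6\right)\right) \left(1 + 12\right)}{40} - 1740 = \left(- \frac{1}{40}\right) \left(-6 + 10 + 12\right) 13 - 1740 = \left(- \frac{1}{40}\right) 16 \cdot 13 - 1740 = - \frac{26}{5} - 1740 = - \frac{8726}{5}$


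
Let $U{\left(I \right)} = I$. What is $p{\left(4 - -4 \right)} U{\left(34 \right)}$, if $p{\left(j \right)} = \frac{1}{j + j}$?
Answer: $\frac{17}{8} \approx 2.125$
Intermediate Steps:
$p{\left(j \right)} = \frac{1}{2 j}$
$p{\left(4 - -4 \right)} U{\left(34 \right)} = \frac{1}{2 \left(4 - -4\right)} 34 = \frac{1}{2 \left(4 + 4\right)} 34 = \frac{1}{2 \cdot 8} \cdot 34 = \frac{1}{2} \cdot \frac{1}{8} \cdot 34 = \frac{1}{16} \cdot 34 = \frac{17}{8}$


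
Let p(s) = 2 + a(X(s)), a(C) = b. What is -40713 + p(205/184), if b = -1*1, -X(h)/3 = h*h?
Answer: -40712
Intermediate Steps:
X(h) = -3*h² (X(h) = -3*h*h = -3*h²)
b = -1
a(C) = -1
p(s) = 1 (p(s) = 2 - 1 = 1)
-40713 + p(205/184) = -40713 + 1 = -40712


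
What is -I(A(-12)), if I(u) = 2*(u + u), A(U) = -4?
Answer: 16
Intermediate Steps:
I(u) = 4*u (I(u) = 2*(2*u) = 4*u)
-I(A(-12)) = -4*(-4) = -1*(-16) = 16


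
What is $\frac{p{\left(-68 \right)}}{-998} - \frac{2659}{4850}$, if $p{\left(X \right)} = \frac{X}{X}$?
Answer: $- \frac{664633}{1210075} \approx -0.54925$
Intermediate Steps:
$p{\left(X \right)} = 1$
$\frac{p{\left(-68 \right)}}{-998} - \frac{2659}{4850} = 1 \frac{1}{-998} - \frac{2659}{4850} = 1 \left(- \frac{1}{998}\right) - \frac{2659}{4850} = - \frac{1}{998} - \frac{2659}{4850} = - \frac{664633}{1210075}$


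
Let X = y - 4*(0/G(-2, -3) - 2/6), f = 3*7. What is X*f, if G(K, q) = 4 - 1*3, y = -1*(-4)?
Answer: 112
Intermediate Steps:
y = 4
G(K, q) = 1 (G(K, q) = 4 - 3 = 1)
f = 21
X = 16/3 (X = 4 - 4*(0/1 - 2/6) = 4 - 4*(0*1 - 2*1/6) = 4 - 4*(0 - 1/3) = 4 - 4*(-1/3) = 4 + 4/3 = 16/3 ≈ 5.3333)
X*f = (16/3)*21 = 112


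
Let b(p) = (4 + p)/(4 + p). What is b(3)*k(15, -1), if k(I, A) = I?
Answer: 15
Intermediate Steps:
b(p) = 1
b(3)*k(15, -1) = 1*15 = 15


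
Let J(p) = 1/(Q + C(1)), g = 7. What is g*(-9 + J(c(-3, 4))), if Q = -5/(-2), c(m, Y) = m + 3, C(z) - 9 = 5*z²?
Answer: -2065/33 ≈ -62.576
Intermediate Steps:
C(z) = 9 + 5*z²
c(m, Y) = 3 + m
Q = 5/2 (Q = -5*(-½) = 5/2 ≈ 2.5000)
J(p) = 2/33 (J(p) = 1/(5/2 + (9 + 5*1²)) = 1/(5/2 + (9 + 5*1)) = 1/(5/2 + (9 + 5)) = 1/(5/2 + 14) = 1/(33/2) = 2/33)
g*(-9 + J(c(-3, 4))) = 7*(-9 + 2/33) = 7*(-295/33) = -2065/33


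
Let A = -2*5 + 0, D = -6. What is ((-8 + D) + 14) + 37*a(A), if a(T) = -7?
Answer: -259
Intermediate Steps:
A = -10 (A = -10 + 0 = -10)
((-8 + D) + 14) + 37*a(A) = ((-8 - 6) + 14) + 37*(-7) = (-14 + 14) - 259 = 0 - 259 = -259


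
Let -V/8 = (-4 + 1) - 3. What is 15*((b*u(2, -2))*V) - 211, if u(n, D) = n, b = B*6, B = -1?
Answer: -8851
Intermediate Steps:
b = -6 (b = -1*6 = -6)
V = 48 (V = -8*((-4 + 1) - 3) = -8*(-3 - 3) = -8*(-6) = 48)
15*((b*u(2, -2))*V) - 211 = 15*(-6*2*48) - 211 = 15*(-12*48) - 211 = 15*(-576) - 211 = -8640 - 211 = -8851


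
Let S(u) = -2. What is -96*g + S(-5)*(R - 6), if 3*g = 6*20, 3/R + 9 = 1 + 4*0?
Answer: -15309/4 ≈ -3827.3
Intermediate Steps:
R = -3/8 (R = 3/(-9 + (1 + 4*0)) = 3/(-9 + (1 + 0)) = 3/(-9 + 1) = 3/(-8) = 3*(-⅛) = -3/8 ≈ -0.37500)
g = 40 (g = (6*20)/3 = (⅓)*120 = 40)
-96*g + S(-5)*(R - 6) = -96*40 - 2*(-3/8 - 6) = -3840 - 2*(-51/8) = -3840 + 51/4 = -15309/4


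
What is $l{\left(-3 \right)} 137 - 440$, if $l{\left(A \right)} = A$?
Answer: $-851$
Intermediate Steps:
$l{\left(-3 \right)} 137 - 440 = \left(-3\right) 137 - 440 = -411 - 440 = -851$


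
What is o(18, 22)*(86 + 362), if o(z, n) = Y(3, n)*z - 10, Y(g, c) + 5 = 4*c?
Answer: 664832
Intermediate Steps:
Y(g, c) = -5 + 4*c
o(z, n) = -10 + z*(-5 + 4*n) (o(z, n) = (-5 + 4*n)*z - 10 = z*(-5 + 4*n) - 10 = -10 + z*(-5 + 4*n))
o(18, 22)*(86 + 362) = (-10 + 18*(-5 + 4*22))*(86 + 362) = (-10 + 18*(-5 + 88))*448 = (-10 + 18*83)*448 = (-10 + 1494)*448 = 1484*448 = 664832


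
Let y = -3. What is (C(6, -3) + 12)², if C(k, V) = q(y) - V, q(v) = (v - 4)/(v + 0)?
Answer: 2704/9 ≈ 300.44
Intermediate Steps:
q(v) = (-4 + v)/v
C(k, V) = 7/3 - V (C(k, V) = (-4 - 3)/(-3) - V = -⅓*(-7) - V = 7/3 - V)
(C(6, -3) + 12)² = ((7/3 - 1*(-3)) + 12)² = ((7/3 + 3) + 12)² = (16/3 + 12)² = (52/3)² = 2704/9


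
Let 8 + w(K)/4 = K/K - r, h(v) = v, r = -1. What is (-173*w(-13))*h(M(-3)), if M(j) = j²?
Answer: 37368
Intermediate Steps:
w(K) = -24 (w(K) = -32 + 4*(K/K - 1*(-1)) = -32 + 4*(1 + 1) = -32 + 4*2 = -32 + 8 = -24)
(-173*w(-13))*h(M(-3)) = -173*(-24)*(-3)² = 4152*9 = 37368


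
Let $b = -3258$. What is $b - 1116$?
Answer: $-4374$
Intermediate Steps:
$b - 1116 = -3258 - 1116 = -4374$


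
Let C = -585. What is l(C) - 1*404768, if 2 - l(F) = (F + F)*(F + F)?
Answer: -1773666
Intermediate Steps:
l(F) = 2 - 4*F² (l(F) = 2 - (F + F)*(F + F) = 2 - 2*F*2*F = 2 - 4*F²)
l(C) - 1*404768 = (2 - 4*(-585)²) - 1*404768 = (2 - 4*342225) - 404768 = (2 - 1368900) - 404768 = -1368898 - 404768 = -1773666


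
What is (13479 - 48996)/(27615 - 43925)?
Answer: 35517/16310 ≈ 2.1776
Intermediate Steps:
(13479 - 48996)/(27615 - 43925) = -35517/(-16310) = -35517*(-1/16310) = 35517/16310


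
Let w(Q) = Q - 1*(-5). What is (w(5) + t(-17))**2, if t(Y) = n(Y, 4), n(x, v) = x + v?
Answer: 9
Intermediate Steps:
n(x, v) = v + x
w(Q) = 5 + Q (w(Q) = Q + 5 = 5 + Q)
t(Y) = 4 + Y
(w(5) + t(-17))**2 = ((5 + 5) + (4 - 17))**2 = (10 - 13)**2 = (-3)**2 = 9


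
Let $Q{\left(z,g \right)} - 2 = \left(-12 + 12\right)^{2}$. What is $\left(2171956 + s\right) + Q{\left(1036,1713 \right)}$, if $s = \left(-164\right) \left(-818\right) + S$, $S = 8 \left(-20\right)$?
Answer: $2305950$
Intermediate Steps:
$S = -160$
$Q{\left(z,g \right)} = 2$ ($Q{\left(z,g \right)} = 2 + \left(-12 + 12\right)^{2} = 2 + 0^{2} = 2 + 0 = 2$)
$s = 133992$ ($s = \left(-164\right) \left(-818\right) - 160 = 134152 - 160 = 133992$)
$\left(2171956 + s\right) + Q{\left(1036,1713 \right)} = \left(2171956 + 133992\right) + 2 = 2305948 + 2 = 2305950$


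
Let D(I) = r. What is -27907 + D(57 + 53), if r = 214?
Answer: -27693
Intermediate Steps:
D(I) = 214
-27907 + D(57 + 53) = -27907 + 214 = -27693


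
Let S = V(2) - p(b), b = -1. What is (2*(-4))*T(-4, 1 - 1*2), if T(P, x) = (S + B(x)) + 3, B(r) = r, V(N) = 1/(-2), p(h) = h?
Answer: -20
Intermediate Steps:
V(N) = -½ (V(N) = 1*(-½) = -½)
S = ½ (S = -½ - 1*(-1) = -½ + 1 = ½ ≈ 0.50000)
T(P, x) = 7/2 + x (T(P, x) = (½ + x) + 3 = 7/2 + x)
(2*(-4))*T(-4, 1 - 1*2) = (2*(-4))*(7/2 + (1 - 1*2)) = -8*(7/2 + (1 - 2)) = -8*(7/2 - 1) = -8*5/2 = -20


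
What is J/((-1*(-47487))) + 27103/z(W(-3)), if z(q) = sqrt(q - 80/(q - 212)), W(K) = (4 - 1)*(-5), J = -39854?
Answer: -39854/47487 - 27103*I*sqrt(30191)/665 ≈ -0.83926 - 7081.6*I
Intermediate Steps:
W(K) = -15 (W(K) = 3*(-5) = -15)
z(q) = sqrt(q - 80/(-212 + q))
J/((-1*(-47487))) + 27103/z(W(-3)) = -39854/((-1*(-47487))) + 27103/(sqrt((-80 - 15*(-212 - 15))/(-212 - 15))) = -39854/47487 + 27103/(sqrt((-80 - 15*(-227))/(-227))) = -39854*1/47487 + 27103/(sqrt(-(-80 + 3405)/227)) = -39854/47487 + 27103/(sqrt(-1/227*3325)) = -39854/47487 + 27103/(sqrt(-3325/227)) = -39854/47487 + 27103/((5*I*sqrt(30191)/227)) = -39854/47487 + 27103*(-I*sqrt(30191)/665) = -39854/47487 - 27103*I*sqrt(30191)/665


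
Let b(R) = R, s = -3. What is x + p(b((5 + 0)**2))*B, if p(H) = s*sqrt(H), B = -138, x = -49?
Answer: 2021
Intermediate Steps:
p(H) = -3*sqrt(H)
x + p(b((5 + 0)**2))*B = -49 - 3*sqrt((5 + 0)**2)*(-138) = -49 - 3*sqrt(5**2)*(-138) = -49 - 3*sqrt(25)*(-138) = -49 - 3*5*(-138) = -49 - 15*(-138) = -49 + 2070 = 2021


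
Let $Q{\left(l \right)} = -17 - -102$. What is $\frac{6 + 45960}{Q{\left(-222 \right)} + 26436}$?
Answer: $\frac{45966}{26521} \approx 1.7332$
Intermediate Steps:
$Q{\left(l \right)} = 85$ ($Q{\left(l \right)} = -17 + 102 = 85$)
$\frac{6 + 45960}{Q{\left(-222 \right)} + 26436} = \frac{6 + 45960}{85 + 26436} = \frac{45966}{26521}$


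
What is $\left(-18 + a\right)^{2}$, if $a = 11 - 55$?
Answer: $3844$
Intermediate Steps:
$a = -44$
$\left(-18 + a\right)^{2} = \left(-18 - 44\right)^{2} = \left(-62\right)^{2} = 3844$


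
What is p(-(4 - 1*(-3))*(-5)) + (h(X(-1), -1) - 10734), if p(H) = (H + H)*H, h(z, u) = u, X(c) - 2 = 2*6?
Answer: -8285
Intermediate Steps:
X(c) = 14 (X(c) = 2 + 2*6 = 2 + 12 = 14)
p(H) = 2*H**2 (p(H) = (2*H)*H = 2*H**2)
p(-(4 - 1*(-3))*(-5)) + (h(X(-1), -1) - 10734) = 2*(-(4 - 1*(-3))*(-5))**2 + (-1 - 10734) = 2*(-(4 + 3)*(-5))**2 - 10735 = 2*(-1*7*(-5))**2 - 10735 = 2*(-7*(-5))**2 - 10735 = 2*35**2 - 10735 = 2*1225 - 10735 = 2450 - 10735 = -8285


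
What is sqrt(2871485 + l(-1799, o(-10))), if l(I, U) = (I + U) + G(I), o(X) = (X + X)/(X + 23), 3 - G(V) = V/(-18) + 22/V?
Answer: sqrt(56502935116688606)/140322 ≈ 1694.0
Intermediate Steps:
G(V) = 3 - 22/V + V/18 (G(V) = 3 - (V/(-18) + 22/V) = 3 - (V*(-1/18) + 22/V) = 3 - (-V/18 + 22/V) = 3 - (22/V - V/18) = 3 + (-22/V + V/18) = 3 - 22/V + V/18)
o(X) = 2*X/(23 + X) (o(X) = (2*X)/(23 + X) = 2*X/(23 + X))
l(I, U) = 3 + U - 22/I + 19*I/18 (l(I, U) = (I + U) + (3 - 22/I + I/18) = 3 + U - 22/I + 19*I/18)
sqrt(2871485 + l(-1799, o(-10))) = sqrt(2871485 + (3 + 2*(-10)/(23 - 10) - 22/(-1799) + (19/18)*(-1799))) = sqrt(2871485 + (3 + 2*(-10)/13 - 22*(-1/1799) - 34181/18)) = sqrt(2871485 + (3 + 2*(-10)*(1/13) + 22/1799 - 34181/18)) = sqrt(2871485 + (3 - 20/13 + 22/1799 - 34181/18)) = sqrt(2871485 - 798770641/420966) = sqrt(1207998783869/420966) = sqrt(56502935116688606)/140322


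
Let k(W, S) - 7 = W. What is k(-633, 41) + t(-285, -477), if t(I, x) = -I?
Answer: -341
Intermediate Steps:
k(W, S) = 7 + W
k(-633, 41) + t(-285, -477) = (7 - 633) - 1*(-285) = -626 + 285 = -341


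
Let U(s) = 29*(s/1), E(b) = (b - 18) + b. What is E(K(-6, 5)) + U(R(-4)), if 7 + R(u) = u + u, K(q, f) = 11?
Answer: -431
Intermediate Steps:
R(u) = -7 + 2*u (R(u) = -7 + (u + u) = -7 + 2*u)
E(b) = -18 + 2*b (E(b) = (-18 + b) + b = -18 + 2*b)
U(s) = 29*s (U(s) = 29*(s*1) = 29*s)
E(K(-6, 5)) + U(R(-4)) = (-18 + 2*11) + 29*(-7 + 2*(-4)) = (-18 + 22) + 29*(-7 - 8) = 4 + 29*(-15) = 4 - 435 = -431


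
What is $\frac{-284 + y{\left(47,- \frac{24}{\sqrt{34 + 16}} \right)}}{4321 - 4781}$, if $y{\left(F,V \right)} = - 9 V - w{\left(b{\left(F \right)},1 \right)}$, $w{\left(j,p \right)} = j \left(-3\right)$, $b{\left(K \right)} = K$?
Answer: $\frac{143}{460} - \frac{27 \sqrt{2}}{575} \approx 0.24446$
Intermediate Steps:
$w{\left(j,p \right)} = - 3 j$
$y{\left(F,V \right)} = - 9 V + 3 F$ ($y{\left(F,V \right)} = - 9 V - - 3 F = - 9 V + 3 F$)
$\frac{-284 + y{\left(47,- \frac{24}{\sqrt{34 + 16}} \right)}}{4321 - 4781} = \frac{-284 + \left(- 9 \left(- \frac{24}{\sqrt{34 + 16}}\right) + 3 \cdot 47\right)}{4321 - 4781} = \frac{-284 + \left(- 9 \left(- \frac{24}{\sqrt{50}}\right) + 141\right)}{-460} = \left(-284 + \left(- 9 \left(- \frac{24}{5 \sqrt{2}}\right) + 141\right)\right) \left(- \frac{1}{460}\right) = \left(-284 + \left(- 9 \left(- 24 \frac{\sqrt{2}}{10}\right) + 141\right)\right) \left(- \frac{1}{460}\right) = \left(-284 + \left(- 9 \left(- \frac{12 \sqrt{2}}{5}\right) + 141\right)\right) \left(- \frac{1}{460}\right) = \left(-284 + \left(\frac{108 \sqrt{2}}{5} + 141\right)\right) \left(- \frac{1}{460}\right) = \left(-284 + \left(141 + \frac{108 \sqrt{2}}{5}\right)\right) \left(- \frac{1}{460}\right) = \left(-143 + \frac{108 \sqrt{2}}{5}\right) \left(- \frac{1}{460}\right) = \frac{143}{460} - \frac{27 \sqrt{2}}{575}$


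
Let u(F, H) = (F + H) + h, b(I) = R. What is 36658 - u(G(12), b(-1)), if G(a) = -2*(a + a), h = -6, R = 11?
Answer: 36701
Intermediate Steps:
b(I) = 11
G(a) = -4*a
u(F, H) = -6 + F + H (u(F, H) = (F + H) - 6 = -6 + F + H)
36658 - u(G(12), b(-1)) = 36658 - (-6 - 4*12 + 11) = 36658 - (-6 - 48 + 11) = 36658 - 1*(-43) = 36658 + 43 = 36701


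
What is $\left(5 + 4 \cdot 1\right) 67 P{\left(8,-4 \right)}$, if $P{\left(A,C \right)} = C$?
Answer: $-2412$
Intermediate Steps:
$\left(5 + 4 \cdot 1\right) 67 P{\left(8,-4 \right)} = \left(5 + 4 \cdot 1\right) 67 \left(-4\right) = \left(5 + 4\right) 67 \left(-4\right) = 9 \cdot 67 \left(-4\right) = 603 \left(-4\right) = -2412$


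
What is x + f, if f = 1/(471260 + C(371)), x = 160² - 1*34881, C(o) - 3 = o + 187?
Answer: -4378970700/471821 ≈ -9281.0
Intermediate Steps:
C(o) = 190 + o (C(o) = 3 + (o + 187) = 3 + (187 + o) = 190 + o)
x = -9281 (x = 25600 - 34881 = -9281)
f = 1/471821 (f = 1/(471260 + (190 + 371)) = 1/(471260 + 561) = 1/471821 ≈ 2.1194e-6)
x + f = -9281 + 1/471821 = -4378970700/471821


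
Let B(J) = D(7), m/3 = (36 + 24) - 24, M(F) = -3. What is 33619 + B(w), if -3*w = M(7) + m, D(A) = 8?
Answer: 33627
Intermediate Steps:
m = 108 (m = 3*((36 + 24) - 24) = 3*(60 - 24) = 3*36 = 108)
w = -35 (w = -(-3 + 108)/3 = -1/3*105 = -35)
B(J) = 8
33619 + B(w) = 33619 + 8 = 33627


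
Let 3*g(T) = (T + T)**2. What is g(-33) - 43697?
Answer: -42245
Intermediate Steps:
g(T) = 4*T**2/3 (g(T) = (T + T)**2/3 = (2*T)**2/3 = (4*T**2)/3 = 4*T**2/3)
g(-33) - 43697 = (4/3)*(-33)**2 - 43697 = (4/3)*1089 - 43697 = 1452 - 43697 = -42245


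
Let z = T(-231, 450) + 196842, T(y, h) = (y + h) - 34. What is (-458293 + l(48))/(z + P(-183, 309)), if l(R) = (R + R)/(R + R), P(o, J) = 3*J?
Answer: -229146/98977 ≈ -2.3151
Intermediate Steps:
l(R) = 1 (l(R) = (2*R)/((2*R)) = (2*R)*(1/(2*R)) = 1)
T(y, h) = -34 + h + y (T(y, h) = (h + y) - 34 = -34 + h + y)
z = 197027 (z = (-34 + 450 - 231) + 196842 = 185 + 196842 = 197027)
(-458293 + l(48))/(z + P(-183, 309)) = (-458293 + 1)/(197027 + 3*309) = -458292/(197027 + 927) = -458292/197954 = -458292*1/197954 = -229146/98977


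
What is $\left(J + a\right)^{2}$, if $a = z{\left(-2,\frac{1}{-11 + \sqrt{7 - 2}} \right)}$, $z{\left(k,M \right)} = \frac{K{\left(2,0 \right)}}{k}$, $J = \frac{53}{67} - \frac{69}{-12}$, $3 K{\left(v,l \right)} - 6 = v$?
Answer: $\frac{17530969}{646416} \approx 27.12$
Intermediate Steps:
$K{\left(v,l \right)} = 2 + \frac{v}{3}$
$J = \frac{1753}{268}$ ($J = 53 \cdot \frac{1}{67} - - \frac{23}{4} = \frac{53}{67} + \frac{23}{4} = \frac{1753}{268} \approx 6.541$)
$z{\left(k,M \right)} = \frac{8}{3 k}$ ($z{\left(k,M \right)} = \frac{2 + \frac{1}{3} \cdot 2}{k} = \frac{2 + \frac{2}{3}}{k} = \frac{8}{3 k}$)
$a = - \frac{4}{3}$ ($a = \frac{8}{3 \left(-2\right)} = \frac{8}{3} \left(- \frac{1}{2}\right) = - \frac{4}{3} \approx -1.3333$)
$\left(J + a\right)^{2} = \left(\frac{1753}{268} - \frac{4}{3}\right)^{2} = \left(\frac{4187}{804}\right)^{2} = \frac{17530969}{646416}$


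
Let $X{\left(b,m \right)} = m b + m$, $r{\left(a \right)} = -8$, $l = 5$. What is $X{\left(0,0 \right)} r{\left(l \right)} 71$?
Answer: $0$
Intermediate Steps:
$X{\left(b,m \right)} = m + b m$ ($X{\left(b,m \right)} = b m + m = m + b m$)
$X{\left(0,0 \right)} r{\left(l \right)} 71 = 0 \left(1 + 0\right) \left(-8\right) 71 = 0 \cdot 1 \left(-8\right) 71 = 0 \left(-8\right) 71 = 0 \cdot 71 = 0$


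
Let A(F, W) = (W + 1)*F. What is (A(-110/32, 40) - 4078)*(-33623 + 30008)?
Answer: 244023345/16 ≈ 1.5251e+7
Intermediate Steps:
A(F, W) = F*(1 + W) (A(F, W) = (1 + W)*F = F*(1 + W))
(A(-110/32, 40) - 4078)*(-33623 + 30008) = ((-110/32)*(1 + 40) - 4078)*(-33623 + 30008) = (-110*1/32*41 - 4078)*(-3615) = (-55/16*41 - 4078)*(-3615) = (-2255/16 - 4078)*(-3615) = -67503/16*(-3615) = 244023345/16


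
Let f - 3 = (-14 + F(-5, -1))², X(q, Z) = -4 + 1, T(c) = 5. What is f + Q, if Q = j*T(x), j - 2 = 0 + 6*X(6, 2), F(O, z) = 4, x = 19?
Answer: 23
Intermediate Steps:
X(q, Z) = -3
j = -16 (j = 2 + (0 + 6*(-3)) = 2 + (0 - 18) = 2 - 18 = -16)
Q = -80 (Q = -16*5 = -80)
f = 103 (f = 3 + (-14 + 4)² = 3 + (-10)² = 3 + 100 = 103)
f + Q = 103 - 80 = 23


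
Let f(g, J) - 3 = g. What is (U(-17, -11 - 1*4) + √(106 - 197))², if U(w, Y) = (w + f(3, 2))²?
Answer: (121 + I*√91)² ≈ 14550.0 + 2308.5*I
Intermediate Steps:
f(g, J) = 3 + g
U(w, Y) = (6 + w)² (U(w, Y) = (w + (3 + 3))² = (w + 6)² = (6 + w)²)
(U(-17, -11 - 1*4) + √(106 - 197))² = ((6 - 17)² + √(106 - 197))² = ((-11)² + √(-91))² = (121 + I*√91)²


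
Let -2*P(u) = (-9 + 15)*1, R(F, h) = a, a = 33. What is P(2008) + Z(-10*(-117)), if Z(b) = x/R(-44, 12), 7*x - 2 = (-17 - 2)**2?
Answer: -10/7 ≈ -1.4286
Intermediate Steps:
x = 363/7 (x = 2/7 + (-17 - 2)**2/7 = 2/7 + (1/7)*(-19)**2 = 2/7 + (1/7)*361 = 2/7 + 361/7 = 363/7 ≈ 51.857)
R(F, h) = 33
P(u) = -3 (P(u) = -(-9 + 15)/2 = -3)
Z(b) = 11/7 (Z(b) = (363/7)/33 = (363/7)*(1/33) = 11/7)
P(2008) + Z(-10*(-117)) = -3 + 11/7 = -10/7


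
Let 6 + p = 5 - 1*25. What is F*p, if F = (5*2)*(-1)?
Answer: 260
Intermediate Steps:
p = -26 (p = -6 + (5 - 1*25) = -6 + (5 - 25) = -6 - 20 = -26)
F = -10 (F = 10*(-1) = -10)
F*p = -10*(-26) = 260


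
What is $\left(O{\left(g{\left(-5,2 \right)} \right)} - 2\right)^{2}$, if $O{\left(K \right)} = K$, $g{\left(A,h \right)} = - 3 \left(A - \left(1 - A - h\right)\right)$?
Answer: $625$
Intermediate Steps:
$g{\left(A,h \right)} = 3 - 6 A - 3 h$ ($g{\left(A,h \right)} = - 3 \left(A + \left(-1 + A + h\right)\right) = - 3 \left(-1 + h + 2 A\right) = 3 - 6 A - 3 h$)
$\left(O{\left(g{\left(-5,2 \right)} \right)} - 2\right)^{2} = \left(\left(3 - -30 - 6\right) - 2\right)^{2} = \left(\left(3 + 30 - 6\right) - 2\right)^{2} = \left(27 - 2\right)^{2} = 25^{2} = 625$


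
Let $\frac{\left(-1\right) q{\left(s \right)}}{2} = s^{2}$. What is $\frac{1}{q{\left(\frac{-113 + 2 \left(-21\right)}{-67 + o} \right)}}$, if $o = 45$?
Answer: $- \frac{242}{24025} \approx -0.010073$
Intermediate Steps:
$q{\left(s \right)} = - 2 s^{2}$
$\frac{1}{q{\left(\frac{-113 + 2 \left(-21\right)}{-67 + o} \right)}} = \frac{1}{\left(-2\right) \left(\frac{-113 + 2 \left(-21\right)}{-67 + 45}\right)^{2}} = \frac{1}{\left(-2\right) \left(\frac{-113 - 42}{-22}\right)^{2}} = \frac{1}{\left(-2\right) \left(\left(-155\right) \left(- \frac{1}{22}\right)\right)^{2}} = \frac{1}{\left(-2\right) \left(\frac{155}{22}\right)^{2}} = \frac{1}{\left(-2\right) \frac{24025}{484}} = \frac{1}{- \frac{24025}{242}} = - \frac{242}{24025}$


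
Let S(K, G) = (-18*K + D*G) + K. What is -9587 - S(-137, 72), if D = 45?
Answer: -15156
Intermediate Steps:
S(K, G) = -17*K + 45*G (S(K, G) = (-18*K + 45*G) + K = -17*K + 45*G)
-9587 - S(-137, 72) = -9587 - (-17*(-137) + 45*72) = -9587 - (2329 + 3240) = -9587 - 1*5569 = -9587 - 5569 = -15156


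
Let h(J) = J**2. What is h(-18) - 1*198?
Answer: 126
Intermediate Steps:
h(-18) - 1*198 = (-18)**2 - 1*198 = 324 - 198 = 126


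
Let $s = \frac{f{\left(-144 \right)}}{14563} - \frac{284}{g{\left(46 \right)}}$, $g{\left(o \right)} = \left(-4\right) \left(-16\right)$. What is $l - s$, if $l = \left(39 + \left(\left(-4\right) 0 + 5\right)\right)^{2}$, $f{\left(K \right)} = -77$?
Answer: $\frac{452138693}{233008} \approx 1940.4$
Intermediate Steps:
$g{\left(o \right)} = 64$
$s = - \frac{1035205}{233008}$ ($s = - \frac{77}{14563} - \frac{284}{64} = \left(-77\right) \frac{1}{14563} - \frac{71}{16} = - \frac{77}{14563} - \frac{71}{16} = - \frac{1035205}{233008} \approx -4.4428$)
$l = 1936$ ($l = \left(39 + \left(0 + 5\right)\right)^{2} = \left(39 + 5\right)^{2} = 44^{2} = 1936$)
$l - s = 1936 - - \frac{1035205}{233008} = 1936 + \frac{1035205}{233008} = \frac{452138693}{233008}$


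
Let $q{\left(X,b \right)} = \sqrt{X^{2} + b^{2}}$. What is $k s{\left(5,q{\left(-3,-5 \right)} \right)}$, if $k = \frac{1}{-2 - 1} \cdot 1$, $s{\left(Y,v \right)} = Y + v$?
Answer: $- \frac{5}{3} - \frac{\sqrt{34}}{3} \approx -3.6103$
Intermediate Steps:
$k = - \frac{1}{3}$ ($k = \frac{1}{-3} \cdot 1 = \left(- \frac{1}{3}\right) 1 = - \frac{1}{3} \approx -0.33333$)
$k s{\left(5,q{\left(-3,-5 \right)} \right)} = - \frac{5 + \sqrt{\left(-3\right)^{2} + \left(-5\right)^{2}}}{3} = - \frac{5 + \sqrt{9 + 25}}{3} = - \frac{5 + \sqrt{34}}{3} = - \frac{5}{3} - \frac{\sqrt{34}}{3}$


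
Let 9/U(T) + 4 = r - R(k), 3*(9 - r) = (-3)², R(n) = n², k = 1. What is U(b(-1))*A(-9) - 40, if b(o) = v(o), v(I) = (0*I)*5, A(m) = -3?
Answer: -67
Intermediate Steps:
r = 6 (r = 9 - ⅓*(-3)² = 9 - ⅓*9 = 9 - 3 = 6)
v(I) = 0 (v(I) = 0*5 = 0)
b(o) = 0
U(T) = 9 (U(T) = 9/(-4 + (6 - 1*1²)) = 9/(-4 + (6 - 1*1)) = 9/(-4 + (6 - 1)) = 9/(-4 + 5) = 9/1 = 9*1 = 9)
U(b(-1))*A(-9) - 40 = 9*(-3) - 40 = -27 - 40 = -67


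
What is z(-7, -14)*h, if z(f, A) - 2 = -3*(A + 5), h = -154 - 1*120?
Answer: -7946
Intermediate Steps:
h = -274 (h = -154 - 120 = -274)
z(f, A) = -13 - 3*A (z(f, A) = 2 - 3*(A + 5) = 2 - 3*(5 + A) = 2 + (-15 - 3*A) = -13 - 3*A)
z(-7, -14)*h = (-13 - 3*(-14))*(-274) = (-13 + 42)*(-274) = 29*(-274) = -7946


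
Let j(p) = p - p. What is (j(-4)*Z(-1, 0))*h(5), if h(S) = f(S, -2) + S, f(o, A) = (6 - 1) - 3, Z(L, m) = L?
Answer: 0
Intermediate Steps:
f(o, A) = 2 (f(o, A) = 5 - 3 = 2)
j(p) = 0
h(S) = 2 + S
(j(-4)*Z(-1, 0))*h(5) = (0*(-1))*(2 + 5) = 0*7 = 0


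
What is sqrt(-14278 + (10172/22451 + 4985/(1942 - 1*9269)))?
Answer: I*sqrt(386365245566069824769)/164498477 ≈ 119.49*I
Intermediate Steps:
sqrt(-14278 + (10172/22451 + 4985/(1942 - 1*9269))) = sqrt(-14278 + (10172*(1/22451) + 4985/(1942 - 9269))) = sqrt(-14278 + (10172/22451 + 4985/(-7327))) = sqrt(-14278 + (10172/22451 + 4985*(-1/7327))) = sqrt(-14278 + (10172/22451 - 4985/7327)) = sqrt(-14278 - 37387991/164498477) = sqrt(-2348746642597/164498477) = I*sqrt(386365245566069824769)/164498477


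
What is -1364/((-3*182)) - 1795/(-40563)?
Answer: 9384667/3691233 ≈ 2.5424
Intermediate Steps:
-1364/((-3*182)) - 1795/(-40563) = -1364/(-546) - 1795*(-1/40563) = -1364*(-1/546) + 1795/40563 = 682/273 + 1795/40563 = 9384667/3691233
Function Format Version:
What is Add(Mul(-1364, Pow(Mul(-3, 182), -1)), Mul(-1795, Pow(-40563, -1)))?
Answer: Rational(9384667, 3691233) ≈ 2.5424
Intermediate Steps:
Add(Mul(-1364, Pow(Mul(-3, 182), -1)), Mul(-1795, Pow(-40563, -1))) = Add(Mul(-1364, Pow(-546, -1)), Mul(-1795, Rational(-1, 40563))) = Add(Mul(-1364, Rational(-1, 546)), Rational(1795, 40563)) = Add(Rational(682, 273), Rational(1795, 40563)) = Rational(9384667, 3691233)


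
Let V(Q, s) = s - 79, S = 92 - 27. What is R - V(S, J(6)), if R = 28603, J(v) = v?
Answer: 28676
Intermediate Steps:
S = 65
V(Q, s) = -79 + s
R - V(S, J(6)) = 28603 - (-79 + 6) = 28603 - 1*(-73) = 28603 + 73 = 28676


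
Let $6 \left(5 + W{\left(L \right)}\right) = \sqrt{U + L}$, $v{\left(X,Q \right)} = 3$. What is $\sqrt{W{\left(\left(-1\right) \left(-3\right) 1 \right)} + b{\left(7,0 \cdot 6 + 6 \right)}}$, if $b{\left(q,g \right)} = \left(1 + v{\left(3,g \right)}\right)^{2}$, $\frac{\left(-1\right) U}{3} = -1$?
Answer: $\frac{\sqrt{396 + 6 \sqrt{6}}}{6} \approx 3.3776$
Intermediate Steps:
$U = 3$ ($U = \left(-3\right) \left(-1\right) = 3$)
$W{\left(L \right)} = -5 + \frac{\sqrt{3 + L}}{6}$
$b{\left(q,g \right)} = 16$ ($b{\left(q,g \right)} = \left(1 + 3\right)^{2} = 4^{2} = 16$)
$\sqrt{W{\left(\left(-1\right) \left(-3\right) 1 \right)} + b{\left(7,0 \cdot 6 + 6 \right)}} = \sqrt{\left(-5 + \frac{\sqrt{3 + \left(-1\right) \left(-3\right) 1}}{6}\right) + 16} = \sqrt{\left(-5 + \frac{\sqrt{3 + 3 \cdot 1}}{6}\right) + 16} = \sqrt{\left(-5 + \frac{\sqrt{3 + 3}}{6}\right) + 16} = \sqrt{\left(-5 + \frac{\sqrt{6}}{6}\right) + 16} = \sqrt{11 + \frac{\sqrt{6}}{6}}$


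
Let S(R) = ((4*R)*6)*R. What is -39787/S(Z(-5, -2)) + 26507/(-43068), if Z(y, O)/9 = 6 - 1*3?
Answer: -181442749/62793144 ≈ -2.8895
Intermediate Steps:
Z(y, O) = 27 (Z(y, O) = 9*(6 - 1*3) = 9*(6 - 3) = 9*3 = 27)
S(R) = 24*R**2 (S(R) = (24*R)*R = 24*R**2)
-39787/S(Z(-5, -2)) + 26507/(-43068) = -39787/(24*27**2) + 26507/(-43068) = -39787/(24*729) + 26507*(-1/43068) = -39787/17496 - 26507/43068 = -181442749/62793144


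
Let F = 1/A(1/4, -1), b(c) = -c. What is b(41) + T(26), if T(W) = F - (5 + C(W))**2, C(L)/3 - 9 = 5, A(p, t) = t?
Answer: -2251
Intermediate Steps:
C(L) = 42 (C(L) = 27 + 3*5 = 27 + 15 = 42)
F = -1 (F = 1/(-1) = -1)
T(W) = -2210 (T(W) = -1 - (5 + 42)**2 = -1 - 1*47**2 = -1 - 1*2209 = -1 - 2209 = -2210)
b(41) + T(26) = -1*41 - 2210 = -41 - 2210 = -2251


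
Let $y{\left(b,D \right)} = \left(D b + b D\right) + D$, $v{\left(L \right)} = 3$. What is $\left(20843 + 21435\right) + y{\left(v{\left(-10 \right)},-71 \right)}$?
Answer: $41781$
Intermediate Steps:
$y{\left(b,D \right)} = D + 2 D b$ ($y{\left(b,D \right)} = \left(D b + D b\right) + D = 2 D b + D = D + 2 D b$)
$\left(20843 + 21435\right) + y{\left(v{\left(-10 \right)},-71 \right)} = \left(20843 + 21435\right) - 71 \left(1 + 2 \cdot 3\right) = 42278 - 71 \left(1 + 6\right) = 42278 - 497 = 41781$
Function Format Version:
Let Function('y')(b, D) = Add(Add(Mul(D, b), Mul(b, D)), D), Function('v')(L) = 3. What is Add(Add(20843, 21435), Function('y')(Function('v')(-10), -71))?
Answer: 41781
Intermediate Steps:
Function('y')(b, D) = Add(D, Mul(2, D, b)) (Function('y')(b, D) = Add(Add(Mul(D, b), Mul(D, b)), D) = Add(Mul(2, D, b), D) = Add(D, Mul(2, D, b)))
Add(Add(20843, 21435), Function('y')(Function('v')(-10), -71)) = Add(Add(20843, 21435), Mul(-71, Add(1, Mul(2, 3)))) = Add(42278, Mul(-71, Add(1, 6))) = Add(42278, Mul(-71, 7)) = Add(42278, -497) = 41781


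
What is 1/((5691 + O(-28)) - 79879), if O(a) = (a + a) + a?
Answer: -1/74272 ≈ -1.3464e-5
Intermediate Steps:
O(a) = 3*a (O(a) = 2*a + a = 3*a)
1/((5691 + O(-28)) - 79879) = 1/((5691 + 3*(-28)) - 79879) = 1/((5691 - 84) - 79879) = 1/(5607 - 79879) = 1/(-74272) = -1/74272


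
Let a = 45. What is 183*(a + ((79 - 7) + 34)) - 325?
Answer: 27308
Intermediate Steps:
183*(a + ((79 - 7) + 34)) - 325 = 183*(45 + ((79 - 7) + 34)) - 325 = 183*(45 + (72 + 34)) - 325 = 183*(45 + 106) - 325 = 183*151 - 325 = 27633 - 325 = 27308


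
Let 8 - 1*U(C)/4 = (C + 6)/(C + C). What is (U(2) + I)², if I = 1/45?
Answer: 1168561/2025 ≈ 577.07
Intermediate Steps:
U(C) = 32 - 2*(6 + C)/C (U(C) = 32 - 4*(C + 6)/(C + C) = 32 - 4*(6 + C)/(2*C) = 32 - 4*(6 + C)*1/(2*C) = 32 - 2*(6 + C)/C)
I = 1/45 ≈ 0.022222
(U(2) + I)² = ((30 - 12/2) + 1/45)² = ((30 - 12*½) + 1/45)² = ((30 - 6) + 1/45)² = (24 + 1/45)² = (1081/45)² = 1168561/2025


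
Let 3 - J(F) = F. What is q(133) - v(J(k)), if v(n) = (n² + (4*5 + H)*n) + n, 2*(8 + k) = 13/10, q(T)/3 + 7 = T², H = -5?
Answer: 21109311/400 ≈ 52773.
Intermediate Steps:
q(T) = -21 + 3*T²
k = -147/20 (k = -8 + (13/10)/2 = -8 + (13*(⅒))/2 = -8 + (½)*(13/10) = -8 + 13/20 = -147/20 ≈ -7.3500)
J(F) = 3 - F
v(n) = n² + 16*n (v(n) = (n² + (4*5 - 5)*n) + n = (n² + (20 - 5)*n) + n = (n² + 15*n) + n = n² + 16*n)
q(133) - v(J(k)) = (-21 + 3*133²) - (3 - 1*(-147/20))*(16 + (3 - 1*(-147/20))) = (-21 + 3*17689) - (3 + 147/20)*(16 + (3 + 147/20)) = (-21 + 53067) - 207*(16 + 207/20)/20 = 53046 - 207*527/(20*20) = 53046 - 1*109089/400 = 53046 - 109089/400 = 21109311/400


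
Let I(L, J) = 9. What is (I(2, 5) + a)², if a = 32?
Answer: 1681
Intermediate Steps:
(I(2, 5) + a)² = (9 + 32)² = 41² = 1681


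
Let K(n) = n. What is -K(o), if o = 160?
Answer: -160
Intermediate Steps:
-K(o) = -1*160 = -160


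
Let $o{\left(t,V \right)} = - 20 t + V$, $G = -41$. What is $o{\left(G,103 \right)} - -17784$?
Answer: $18707$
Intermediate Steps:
$o{\left(t,V \right)} = V - 20 t$
$o{\left(G,103 \right)} - -17784 = \left(103 - -820\right) - -17784 = \left(103 + 820\right) + 17784 = 923 + 17784 = 18707$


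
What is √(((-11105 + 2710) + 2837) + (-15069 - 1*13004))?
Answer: 13*I*√199 ≈ 183.39*I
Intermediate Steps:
√(((-11105 + 2710) + 2837) + (-15069 - 1*13004)) = √((-8395 + 2837) + (-15069 - 13004)) = √(-5558 - 28073) = √(-33631) = 13*I*√199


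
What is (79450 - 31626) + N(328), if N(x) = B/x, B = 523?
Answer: 15686795/328 ≈ 47826.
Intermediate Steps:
N(x) = 523/x
(79450 - 31626) + N(328) = (79450 - 31626) + 523/328 = 47824 + 523*(1/328) = 47824 + 523/328 = 15686795/328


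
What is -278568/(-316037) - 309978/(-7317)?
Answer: 11111422138/256938081 ≈ 43.246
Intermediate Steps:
-278568/(-316037) - 309978/(-7317) = -278568*(-1/316037) - 309978*(-1/7317) = 278568/316037 + 34442/813 = 11111422138/256938081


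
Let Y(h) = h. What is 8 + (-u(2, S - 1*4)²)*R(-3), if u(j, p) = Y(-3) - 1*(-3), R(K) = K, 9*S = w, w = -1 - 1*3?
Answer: 8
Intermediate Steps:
w = -4 (w = -1 - 3 = -4)
S = -4/9 (S = (⅑)*(-4) = -4/9 ≈ -0.44444)
u(j, p) = 0 (u(j, p) = -3 - 1*(-3) = -3 + 3 = 0)
8 + (-u(2, S - 1*4)²)*R(-3) = 8 - 1*0²*(-3) = 8 - 1*0*(-3) = 8 + 0*(-3) = 8 + 0 = 8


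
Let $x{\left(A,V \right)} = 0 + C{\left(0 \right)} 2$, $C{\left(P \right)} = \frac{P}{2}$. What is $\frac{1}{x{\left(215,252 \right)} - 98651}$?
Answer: $- \frac{1}{98651} \approx -1.0137 \cdot 10^{-5}$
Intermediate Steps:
$C{\left(P \right)} = \frac{P}{2}$ ($C{\left(P \right)} = P \frac{1}{2} = \frac{P}{2}$)
$x{\left(A,V \right)} = 0$ ($x{\left(A,V \right)} = 0 + \frac{1}{2} \cdot 0 \cdot 2 = 0 + 0 \cdot 2 = 0 + 0 = 0$)
$\frac{1}{x{\left(215,252 \right)} - 98651} = \frac{1}{0 - 98651} = \frac{1}{-98651} = - \frac{1}{98651}$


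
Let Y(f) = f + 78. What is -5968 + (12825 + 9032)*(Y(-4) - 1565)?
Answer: -32594755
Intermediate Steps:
Y(f) = 78 + f
-5968 + (12825 + 9032)*(Y(-4) - 1565) = -5968 + (12825 + 9032)*((78 - 4) - 1565) = -5968 + 21857*(74 - 1565) = -5968 + 21857*(-1491) = -5968 - 32588787 = -32594755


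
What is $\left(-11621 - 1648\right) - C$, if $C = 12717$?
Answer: $-25986$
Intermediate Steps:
$\left(-11621 - 1648\right) - C = \left(-11621 - 1648\right) - 12717 = -13269 - 12717 = -25986$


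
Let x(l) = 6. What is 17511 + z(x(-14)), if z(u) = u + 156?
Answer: 17673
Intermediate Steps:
z(u) = 156 + u
17511 + z(x(-14)) = 17511 + (156 + 6) = 17511 + 162 = 17673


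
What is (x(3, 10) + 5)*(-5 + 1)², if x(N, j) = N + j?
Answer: 288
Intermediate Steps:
(x(3, 10) + 5)*(-5 + 1)² = ((3 + 10) + 5)*(-5 + 1)² = (13 + 5)*(-4)² = 18*16 = 288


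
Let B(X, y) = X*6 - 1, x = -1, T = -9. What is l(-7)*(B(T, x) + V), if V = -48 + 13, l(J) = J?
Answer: 630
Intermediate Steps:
B(X, y) = -1 + 6*X (B(X, y) = 6*X - 1 = -1 + 6*X)
V = -35
l(-7)*(B(T, x) + V) = -7*((-1 + 6*(-9)) - 35) = -7*((-1 - 54) - 35) = -7*(-55 - 35) = -7*(-90) = 630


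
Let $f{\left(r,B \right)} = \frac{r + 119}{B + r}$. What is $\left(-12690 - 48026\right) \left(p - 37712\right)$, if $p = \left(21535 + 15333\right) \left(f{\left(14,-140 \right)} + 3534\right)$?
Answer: $- \frac{71155141951064}{9} \approx -7.9061 \cdot 10^{12}$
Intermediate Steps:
$f{\left(r,B \right)} = \frac{119 + r}{B + r}$
$p = \frac{1172273362}{9}$ ($p = \left(21535 + 15333\right) \left(\frac{119 + 14}{-140 + 14} + 3534\right) = 36868 \left(\frac{1}{-126} \cdot 133 + 3534\right) = 36868 \left(\left(- \frac{1}{126}\right) 133 + 3534\right) = 36868 \left(- \frac{19}{18} + 3534\right) = 36868 \cdot \frac{63593}{18} = \frac{1172273362}{9} \approx 1.3025 \cdot 10^{8}$)
$\left(-12690 - 48026\right) \left(p - 37712\right) = \left(-12690 - 48026\right) \left(\frac{1172273362}{9} - 37712\right) = \left(-60716\right) \frac{1171933954}{9} = - \frac{71155141951064}{9}$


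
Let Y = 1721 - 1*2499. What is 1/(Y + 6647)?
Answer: 1/5869 ≈ 0.00017039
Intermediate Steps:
Y = -778 (Y = 1721 - 2499 = -778)
1/(Y + 6647) = 1/(-778 + 6647) = 1/5869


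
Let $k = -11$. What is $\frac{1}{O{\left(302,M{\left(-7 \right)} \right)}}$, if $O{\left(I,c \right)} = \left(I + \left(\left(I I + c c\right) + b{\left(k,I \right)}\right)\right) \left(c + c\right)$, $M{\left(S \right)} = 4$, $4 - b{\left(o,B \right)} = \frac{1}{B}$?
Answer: $\frac{151}{110563404} \approx 1.3657 \cdot 10^{-6}$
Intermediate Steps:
$b{\left(o,B \right)} = 4 - \frac{1}{B}$
$O{\left(I,c \right)} = 2 c \left(4 + I + I^{2} + c^{2} - \frac{1}{I}\right)$ ($O{\left(I,c \right)} = \left(I + \left(\left(I I + c c\right) + \left(4 - \frac{1}{I}\right)\right)\right) \left(c + c\right) = \left(I + \left(\left(I^{2} + c^{2}\right) + \left(4 - \frac{1}{I}\right)\right)\right) 2 c = \left(I + \left(4 + I^{2} + c^{2} - \frac{1}{I}\right)\right) 2 c = \left(4 + I + I^{2} + c^{2} - \frac{1}{I}\right) 2 c = 2 c \left(4 + I + I^{2} + c^{2} - \frac{1}{I}\right)$)
$\frac{1}{O{\left(302,M{\left(-7 \right)} \right)}} = \frac{1}{2 \cdot 4 \cdot \frac{1}{302} \left(-1 + 4 \cdot 302 + 302 \left(302 + 302^{2} + 4^{2}\right)\right)} = \frac{1}{2 \cdot 4 \cdot \frac{1}{302} \left(-1 + 1208 + 302 \left(302 + 91204 + 16\right)\right)} = \frac{1}{2 \cdot 4 \cdot \frac{1}{302} \left(-1 + 1208 + 302 \cdot 91522\right)} = \frac{1}{2 \cdot 4 \cdot \frac{1}{302} \left(-1 + 1208 + 27639644\right)} = \frac{1}{2 \cdot 4 \cdot \frac{1}{302} \cdot 27640851} = \frac{1}{\frac{110563404}{151}} = \frac{151}{110563404}$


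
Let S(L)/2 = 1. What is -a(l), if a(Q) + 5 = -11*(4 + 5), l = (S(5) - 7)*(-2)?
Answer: 104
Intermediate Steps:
S(L) = 2 (S(L) = 2*1 = 2)
l = 10 (l = (2 - 7)*(-2) = -5*(-2) = 10)
a(Q) = -104 (a(Q) = -5 - 11*(4 + 5) = -5 - 11*9 = -5 - 99 = -104)
-a(l) = -1*(-104) = 104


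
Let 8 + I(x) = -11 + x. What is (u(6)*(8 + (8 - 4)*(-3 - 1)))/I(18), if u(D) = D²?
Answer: 288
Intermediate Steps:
I(x) = -19 + x (I(x) = -8 + (-11 + x) = -19 + x)
(u(6)*(8 + (8 - 4)*(-3 - 1)))/I(18) = (6²*(8 + (8 - 4)*(-3 - 1)))/(-19 + 18) = (36*(8 + 4*(-4)))/(-1) = (36*(8 - 16))*(-1) = (36*(-8))*(-1) = -288*(-1) = 288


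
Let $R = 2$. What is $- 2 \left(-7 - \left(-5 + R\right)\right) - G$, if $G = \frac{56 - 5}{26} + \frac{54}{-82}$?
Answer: $\frac{7139}{1066} \approx 6.697$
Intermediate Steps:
$G = \frac{1389}{1066}$ ($G = 51 \cdot \frac{1}{26} + 54 \left(- \frac{1}{82}\right) = \frac{51}{26} - \frac{27}{41} = \frac{1389}{1066} \approx 1.303$)
$- 2 \left(-7 - \left(-5 + R\right)\right) - G = - 2 \left(-7 + \left(5 - 2\right)\right) - \frac{1389}{1066} = - 2 \left(-7 + 3\right) - \frac{1389}{1066} = \left(-2\right) \left(-4\right) - \frac{1389}{1066} = 8 - \frac{1389}{1066} = \frac{7139}{1066}$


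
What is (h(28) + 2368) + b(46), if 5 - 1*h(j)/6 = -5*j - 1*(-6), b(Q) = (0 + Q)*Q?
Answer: 5318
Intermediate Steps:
b(Q) = Q² (b(Q) = Q*Q = Q²)
h(j) = -6 + 30*j (h(j) = 30 - 6*(-5*j - 1*(-6)) = 30 - 6*(-5*j + 6) = 30 - 6*(6 - 5*j) = 30 + (-36 + 30*j) = -6 + 30*j)
(h(28) + 2368) + b(46) = ((-6 + 30*28) + 2368) + 46² = ((-6 + 840) + 2368) + 2116 = (834 + 2368) + 2116 = 3202 + 2116 = 5318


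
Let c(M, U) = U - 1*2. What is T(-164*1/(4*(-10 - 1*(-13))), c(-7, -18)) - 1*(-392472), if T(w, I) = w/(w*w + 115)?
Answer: 1065953829/2716 ≈ 3.9247e+5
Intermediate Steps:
c(M, U) = -2 + U (c(M, U) = U - 2 = -2 + U)
T(w, I) = w/(115 + w²) (T(w, I) = w/(w² + 115) = w/(115 + w²))
T(-164*1/(4*(-10 - 1*(-13))), c(-7, -18)) - 1*(-392472) = (-164*1/(4*(-10 - 1*(-13))))/(115 + (-164*1/(4*(-10 - 1*(-13))))²) - 1*(-392472) = (-164*1/(4*(-10 + 13)))/(115 + (-164*1/(4*(-10 + 13)))²) + 392472 = (-164/(3*4))/(115 + (-164/(3*4))²) + 392472 = (-164/12)/(115 + (-164/12)²) + 392472 = (-164*1/12)/(115 + (-164*1/12)²) + 392472 = -41/(3*(115 + (-41/3)²)) + 392472 = -41/(3*(115 + 1681/9)) + 392472 = -41/(3*2716/9) + 392472 = -41/3*9/2716 + 392472 = -123/2716 + 392472 = 1065953829/2716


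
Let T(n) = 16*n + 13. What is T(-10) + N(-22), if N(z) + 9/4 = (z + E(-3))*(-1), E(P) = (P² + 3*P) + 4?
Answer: -525/4 ≈ -131.25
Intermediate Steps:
T(n) = 13 + 16*n
E(P) = 4 + P² + 3*P
N(z) = -25/4 - z (N(z) = -9/4 + (z + (4 + (-3)² + 3*(-3)))*(-1) = -9/4 + (z + (4 + 9 - 9))*(-1) = -9/4 + (z + 4)*(-1) = -9/4 + (4 + z)*(-1) = -9/4 + (-4 - z) = -25/4 - z)
T(-10) + N(-22) = (13 + 16*(-10)) + (-25/4 - 1*(-22)) = (13 - 160) + (-25/4 + 22) = -147 + 63/4 = -525/4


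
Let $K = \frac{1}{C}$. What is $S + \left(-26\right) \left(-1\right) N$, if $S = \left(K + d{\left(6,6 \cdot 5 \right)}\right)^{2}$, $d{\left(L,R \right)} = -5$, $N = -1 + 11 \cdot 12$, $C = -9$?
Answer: $\frac{278002}{81} \approx 3432.1$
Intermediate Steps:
$N = 131$ ($N = -1 + 132 = 131$)
$K = - \frac{1}{9}$ ($K = \frac{1}{-9} = - \frac{1}{9} \approx -0.11111$)
$S = \frac{2116}{81}$ ($S = \left(- \frac{1}{9} - 5\right)^{2} = \left(- \frac{46}{9}\right)^{2} = \frac{2116}{81} \approx 26.123$)
$S + \left(-26\right) \left(-1\right) N = \frac{2116}{81} + \left(-26\right) \left(-1\right) 131 = \frac{2116}{81} + 26 \cdot 131 = \frac{2116}{81} + 3406 = \frac{278002}{81}$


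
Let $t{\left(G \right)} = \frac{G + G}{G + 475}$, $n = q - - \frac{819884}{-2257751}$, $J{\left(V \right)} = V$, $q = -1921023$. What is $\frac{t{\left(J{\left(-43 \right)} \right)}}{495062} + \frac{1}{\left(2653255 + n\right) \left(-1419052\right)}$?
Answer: $- \frac{350267505736531165}{871051229164050366019464} \approx -4.0212 \cdot 10^{-7}$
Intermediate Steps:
$n = - \frac{4337192419157}{2257751}$ ($n = -1921023 - - \frac{819884}{-2257751} = -1921023 - \left(-819884\right) \left(- \frac{1}{2257751}\right) = -1921023 - \frac{819884}{2257751} = - \frac{4337192419157}{2257751} \approx -1.921 \cdot 10^{6}$)
$t{\left(G \right)} = \frac{2 G}{475 + G}$
$\frac{t{\left(J{\left(-43 \right)} \right)}}{495062} + \frac{1}{\left(2653255 + n\right) \left(-1419052\right)} = \frac{2 \left(-43\right) \frac{1}{475 - 43}}{495062} + \frac{1}{\left(2653255 - \frac{4337192419157}{2257751}\right) \left(-1419052\right)} = 2 \left(-43\right) \frac{1}{432} \cdot \frac{1}{495062} + \frac{1}{\frac{1653196710348}{2257751}} \left(- \frac{1}{1419052}\right) = 2 \left(-43\right) \frac{1}{432} \cdot \frac{1}{495062} + \frac{2257751}{1653196710348} \left(- \frac{1}{1419052}\right) = \left(- \frac{43}{216}\right) \frac{1}{495062} - \frac{2257751}{2345972098212750096} = - \frac{43}{106933392} - \frac{2257751}{2345972098212750096} = - \frac{350267505736531165}{871051229164050366019464}$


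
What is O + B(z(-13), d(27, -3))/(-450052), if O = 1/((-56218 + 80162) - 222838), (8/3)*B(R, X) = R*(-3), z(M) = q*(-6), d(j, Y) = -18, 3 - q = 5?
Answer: 2235017/89512642488 ≈ 2.4969e-5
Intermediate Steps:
q = -2 (q = 3 - 1*5 = 3 - 5 = -2)
z(M) = 12 (z(M) = -2*(-6) = 12)
B(R, X) = -9*R/8 (B(R, X) = 3*(R*(-3))/8 = 3*(-3*R)/8 = -9*R/8)
O = -1/198894 (O = 1/(23944 - 222838) = 1/(-198894) = -1/198894 ≈ -5.0278e-6)
O + B(z(-13), d(27, -3))/(-450052) = -1/198894 - 9/8*12/(-450052) = -1/198894 - 27/2*(-1/450052) = -1/198894 + 27/900104 = 2235017/89512642488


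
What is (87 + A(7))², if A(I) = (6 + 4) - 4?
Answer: 8649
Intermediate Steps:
A(I) = 6 (A(I) = 10 - 4 = 6)
(87 + A(7))² = (87 + 6)² = 93² = 8649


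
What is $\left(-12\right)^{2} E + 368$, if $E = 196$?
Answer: $28592$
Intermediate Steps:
$\left(-12\right)^{2} E + 368 = \left(-12\right)^{2} \cdot 196 + 368 = 144 \cdot 196 + 368 = 28224 + 368 = 28592$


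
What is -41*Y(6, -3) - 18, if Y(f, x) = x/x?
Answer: -59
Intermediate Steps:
Y(f, x) = 1
-41*Y(6, -3) - 18 = -41*1 - 18 = -41 - 18 = -59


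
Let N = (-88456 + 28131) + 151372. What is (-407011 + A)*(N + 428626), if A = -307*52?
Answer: -219808687175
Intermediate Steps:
A = -15964
N = 91047 (N = -60325 + 151372 = 91047)
(-407011 + A)*(N + 428626) = (-407011 - 15964)*(91047 + 428626) = -422975*519673 = -219808687175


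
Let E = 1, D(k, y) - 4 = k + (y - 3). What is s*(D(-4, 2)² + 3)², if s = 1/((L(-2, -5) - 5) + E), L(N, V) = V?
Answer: -16/9 ≈ -1.7778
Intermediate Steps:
D(k, y) = 1 + k + y (D(k, y) = 4 + (k + (y - 3)) = 4 + (k + (-3 + y)) = 4 + (-3 + k + y) = 1 + k + y)
s = -⅑ (s = 1/((-5 - 5) + 1) = 1/(-10 + 1) = 1/(-9) = -⅑ ≈ -0.11111)
s*(D(-4, 2)² + 3)² = -((1 - 4 + 2)² + 3)²/9 = -((-1)² + 3)²/9 = -(1 + 3)²/9 = -⅑*4² = -⅑*16 = -16/9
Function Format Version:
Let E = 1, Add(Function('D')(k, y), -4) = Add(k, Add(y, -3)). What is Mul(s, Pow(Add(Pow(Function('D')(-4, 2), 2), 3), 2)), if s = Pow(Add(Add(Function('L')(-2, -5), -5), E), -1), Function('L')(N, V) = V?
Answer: Rational(-16, 9) ≈ -1.7778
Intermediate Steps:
Function('D')(k, y) = Add(1, k, y) (Function('D')(k, y) = Add(4, Add(k, Add(y, -3))) = Add(4, Add(k, Add(-3, y))) = Add(4, Add(-3, k, y)) = Add(1, k, y))
s = Rational(-1, 9) (s = Pow(Add(Add(-5, -5), 1), -1) = Pow(Add(-10, 1), -1) = Pow(-9, -1) = Rational(-1, 9) ≈ -0.11111)
Mul(s, Pow(Add(Pow(Function('D')(-4, 2), 2), 3), 2)) = Mul(Rational(-1, 9), Pow(Add(Pow(Add(1, -4, 2), 2), 3), 2)) = Mul(Rational(-1, 9), Pow(Add(Pow(-1, 2), 3), 2)) = Mul(Rational(-1, 9), Pow(Add(1, 3), 2)) = Mul(Rational(-1, 9), Pow(4, 2)) = Mul(Rational(-1, 9), 16) = Rational(-16, 9)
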